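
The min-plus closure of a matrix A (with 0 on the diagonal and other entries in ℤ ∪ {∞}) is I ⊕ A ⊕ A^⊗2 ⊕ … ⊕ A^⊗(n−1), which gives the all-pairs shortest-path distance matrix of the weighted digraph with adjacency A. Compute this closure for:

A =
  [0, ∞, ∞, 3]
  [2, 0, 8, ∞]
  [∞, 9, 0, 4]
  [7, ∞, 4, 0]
Closure =
  [0, 16, 7, 3]
  [2, 0, 8, 5]
  [11, 9, 0, 4]
  [7, 13, 4, 0]

This is the Floyd-Warshall all-pairs shortest-path computation. For each intermediate vertex k = 0, 1, …, 3, update dist[i][j] ← min(dist[i][j], dist[i][k] + dist[k][j]). The final matrix gives, for each (i, j), the minimum total weight of any directed path from i to j (possibly empty when i = j).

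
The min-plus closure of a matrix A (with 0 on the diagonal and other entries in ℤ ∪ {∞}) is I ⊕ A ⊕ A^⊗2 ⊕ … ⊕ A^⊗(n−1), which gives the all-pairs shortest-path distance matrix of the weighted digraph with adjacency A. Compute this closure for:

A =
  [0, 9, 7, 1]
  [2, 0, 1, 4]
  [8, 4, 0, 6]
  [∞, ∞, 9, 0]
Closure =
  [0, 9, 7, 1]
  [2, 0, 1, 3]
  [6, 4, 0, 6]
  [15, 13, 9, 0]

This is the Floyd-Warshall all-pairs shortest-path computation. For each intermediate vertex k = 0, 1, …, 3, update dist[i][j] ← min(dist[i][j], dist[i][k] + dist[k][j]). The final matrix gives, for each (i, j), the minimum total weight of any directed path from i to j (possibly empty when i = j).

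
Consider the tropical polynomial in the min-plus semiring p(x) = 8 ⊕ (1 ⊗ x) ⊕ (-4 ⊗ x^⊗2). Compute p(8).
p(8) = 8

A tropical monomial a ⊗ x^⊗i evaluates to a + i · x. Evaluating each term at x = 8:
  Term 0 contributes 8 + 0 · 8 = 8
  Term 1 contributes 1 + 1 · 8 = 9
  Term 2 contributes -4 + 2 · 8 = 12
p(8) = ⊕ of these = min[8, 9, 12] = 8.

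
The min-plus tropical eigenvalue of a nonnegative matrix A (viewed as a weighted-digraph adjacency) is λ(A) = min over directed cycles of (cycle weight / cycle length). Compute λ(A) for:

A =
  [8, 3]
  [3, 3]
λ(A) = 3

Enumerate directed cycles and compute their means (weight / length). Sample:
  cycle 0 → 0: weight = 8, length = 1, mean = 8/1 ≈ 8.000
  cycle 1 → 1: weight = 3, length = 1, mean = 3/1 ≈ 3.000
  cycle 0 → 1 → 0: weight = 6, length = 2, mean = 6/2 ≈ 3.000
  cycle 1 → 0 → 1: weight = 6, length = 2, mean = 6/2 ≈ 3.000
Minimum mean = 3.000, attained e.g. along the cycle 1 → 1 with weight 3 and length 1. So λ(A) = 3/1 = 3.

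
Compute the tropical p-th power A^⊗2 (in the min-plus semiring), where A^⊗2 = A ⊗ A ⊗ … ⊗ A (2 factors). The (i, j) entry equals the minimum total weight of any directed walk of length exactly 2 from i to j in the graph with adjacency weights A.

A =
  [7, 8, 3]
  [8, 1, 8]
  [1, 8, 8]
A^⊗2 =
  [4, 9, 10]
  [9, 2, 9]
  [8, 9, 4]

Each entry (A^⊗2)_ij equals the minimum over all length-2 walks i = v_0 → v_1 → … → v_2 = j of Σ_t A[v_t][v_{t+1}]. For example, for (i, j) = (0, 2) we minimise over 3 possible intermediate vertex sequences; the minimum is 10, attained along the walk 0 → 0 → 2.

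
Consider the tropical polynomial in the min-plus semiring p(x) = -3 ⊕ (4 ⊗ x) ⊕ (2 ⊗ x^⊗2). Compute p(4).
p(4) = -3

A tropical monomial a ⊗ x^⊗i evaluates to a + i · x. Evaluating each term at x = 4:
  Term 0 contributes -3 + 0 · 4 = -3
  Term 1 contributes 4 + 1 · 4 = 8
  Term 2 contributes 2 + 2 · 4 = 10
p(4) = ⊕ of these = min[-3, 8, 10] = -3.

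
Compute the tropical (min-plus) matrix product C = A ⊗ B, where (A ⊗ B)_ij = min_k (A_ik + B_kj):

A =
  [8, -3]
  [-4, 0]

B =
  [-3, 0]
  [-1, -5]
A ⊗ B =
  [-4, -8]
  [-7, -5]

Apply the min-plus product entry-by-entry:
  C[0][0] = min over k of (A[0][0] + B[0][0] = 8 + -3 = 5, A[0][1] + B[1][0] = -3 + -1 = -4) = -4 (attained at k = 1)
  C[0][1] = min over k of (A[0][0] + B[0][1] = 8 + 0 = 8, A[0][1] + B[1][1] = -3 + -5 = -8) = -8 (attained at k = 1)
  C[1][0] = min over k of (A[1][0] + B[0][0] = -4 + -3 = -7, A[1][1] + B[1][0] = 0 + -1 = -1) = -7 (attained at k = 0)
  C[1][1] = min over k of (A[1][0] + B[0][1] = -4 + 0 = -4, A[1][1] + B[1][1] = 0 + -5 = -5) = -5 (attained at k = 1)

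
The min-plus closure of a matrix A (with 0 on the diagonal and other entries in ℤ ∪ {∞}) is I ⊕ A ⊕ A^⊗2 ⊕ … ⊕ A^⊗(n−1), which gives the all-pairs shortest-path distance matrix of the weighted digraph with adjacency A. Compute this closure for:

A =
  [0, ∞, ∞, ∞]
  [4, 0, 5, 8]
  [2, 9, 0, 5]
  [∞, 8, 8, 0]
Closure =
  [0, ∞, ∞, ∞]
  [4, 0, 5, 8]
  [2, 9, 0, 5]
  [10, 8, 8, 0]

This is the Floyd-Warshall all-pairs shortest-path computation. For each intermediate vertex k = 0, 1, …, 3, update dist[i][j] ← min(dist[i][j], dist[i][k] + dist[k][j]). The final matrix gives, for each (i, j), the minimum total weight of any directed path from i to j (possibly empty when i = j).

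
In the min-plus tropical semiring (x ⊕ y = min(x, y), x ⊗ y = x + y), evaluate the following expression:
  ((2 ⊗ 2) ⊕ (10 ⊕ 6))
((2 ⊗ 2) ⊕ (10 ⊕ 6)) = 4

Expand innermost to outermost. Recall ⊕ takes the minimum of its arguments and ⊗ takes their sum. Working out the expression ((2 ⊗ 2) ⊕ (10 ⊕ 6)) gives 4.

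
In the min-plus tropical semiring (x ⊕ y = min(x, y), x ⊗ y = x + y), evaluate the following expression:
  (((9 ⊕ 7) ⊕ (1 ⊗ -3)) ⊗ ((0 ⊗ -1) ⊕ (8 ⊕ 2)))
(((9 ⊕ 7) ⊕ (1 ⊗ -3)) ⊗ ((0 ⊗ -1) ⊕ (8 ⊕ 2))) = -3

Expand innermost to outermost. Recall ⊕ takes the minimum of its arguments and ⊗ takes their sum. Working out the expression (((9 ⊕ 7) ⊕ (1 ⊗ -3)) ⊗ ((0 ⊗ -1) ⊕ (8 ⊕ 2))) gives -3.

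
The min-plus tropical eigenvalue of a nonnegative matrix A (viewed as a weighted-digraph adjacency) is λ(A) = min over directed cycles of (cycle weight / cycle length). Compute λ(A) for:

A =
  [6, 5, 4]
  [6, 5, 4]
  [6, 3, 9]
λ(A) = 7/2

Enumerate directed cycles and compute their means (weight / length). Sample:
  cycle 0 → 0: weight = 6, length = 1, mean = 6/1 ≈ 6.000
  cycle 1 → 1: weight = 5, length = 1, mean = 5/1 ≈ 5.000
  cycle 2 → 2: weight = 9, length = 1, mean = 9/1 ≈ 9.000
  cycle 0 → 1 → 0: weight = 11, length = 2, mean = 11/2 ≈ 5.500
  cycle 0 → 2 → 0: weight = 10, length = 2, mean = 10/2 ≈ 5.000
  cycle 1 → 0 → 1: weight = 11, length = 2, mean = 11/2 ≈ 5.500
Minimum mean = 3.500, attained e.g. along the cycle 1 → 2 → 1 with weight 7 and length 2. So λ(A) = 7/2 = 7/2.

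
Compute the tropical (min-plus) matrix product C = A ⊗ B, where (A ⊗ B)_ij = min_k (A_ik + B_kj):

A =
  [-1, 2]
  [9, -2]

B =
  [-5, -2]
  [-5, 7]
A ⊗ B =
  [-6, -3]
  [-7, 5]

Apply the min-plus product entry-by-entry:
  C[0][0] = min over k of (A[0][0] + B[0][0] = -1 + -5 = -6, A[0][1] + B[1][0] = 2 + -5 = -3) = -6 (attained at k = 0)
  C[0][1] = min over k of (A[0][0] + B[0][1] = -1 + -2 = -3, A[0][1] + B[1][1] = 2 + 7 = 9) = -3 (attained at k = 0)
  C[1][0] = min over k of (A[1][0] + B[0][0] = 9 + -5 = 4, A[1][1] + B[1][0] = -2 + -5 = -7) = -7 (attained at k = 1)
  C[1][1] = min over k of (A[1][0] + B[0][1] = 9 + -2 = 7, A[1][1] + B[1][1] = -2 + 7 = 5) = 5 (attained at k = 1)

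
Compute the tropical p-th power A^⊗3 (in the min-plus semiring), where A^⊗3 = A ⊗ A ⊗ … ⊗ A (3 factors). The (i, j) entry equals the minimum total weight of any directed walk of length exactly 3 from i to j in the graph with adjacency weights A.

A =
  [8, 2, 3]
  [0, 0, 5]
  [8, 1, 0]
A^⊗3 =
  [2, 2, 3]
  [0, 0, 3]
  [1, 1, 0]

Each entry (A^⊗3)_ij equals the minimum over all length-3 walks i = v_0 → v_1 → … → v_3 = j of Σ_t A[v_t][v_{t+1}]. For example, for (i, j) = (0, 2) we minimise over 9 possible intermediate vertex sequences; the minimum is 3, attained along the walk 0 → 2 → 2 → 2.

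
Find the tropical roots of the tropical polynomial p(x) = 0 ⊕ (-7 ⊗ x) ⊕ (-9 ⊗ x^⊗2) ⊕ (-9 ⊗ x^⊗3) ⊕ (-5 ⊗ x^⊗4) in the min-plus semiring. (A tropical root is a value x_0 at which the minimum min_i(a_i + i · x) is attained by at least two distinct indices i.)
Roots: {-4, 0, 2, 7}

Each tropical root is a break point of the lower envelope of the lines y = a_i + i · x (there are 5 lines, with slopes 0, 1, ..., 4). Only the lines that attain the minimum somewhere contribute to roots; other lines are dominated. Here the surviving (envelope) indices are i = 4, i = 3, i = 2, i = 1, i = 0.
Intersections between consecutive envelope lines give the roots: for adjacent envelope indices i < j the intersection is x = (a_i − a_j) / (j − i). Reading off the sorted break points: {-4, 0, 2, 7}.
Verification: at each break x_0, at least two indices attain the minimum of min_i(a_i + i · x_0).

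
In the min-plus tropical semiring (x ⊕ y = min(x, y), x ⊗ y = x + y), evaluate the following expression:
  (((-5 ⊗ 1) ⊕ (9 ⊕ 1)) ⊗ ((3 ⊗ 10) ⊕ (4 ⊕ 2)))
(((-5 ⊗ 1) ⊕ (9 ⊕ 1)) ⊗ ((3 ⊗ 10) ⊕ (4 ⊕ 2))) = -2

Expand innermost to outermost. Recall ⊕ takes the minimum of its arguments and ⊗ takes their sum. Working out the expression (((-5 ⊗ 1) ⊕ (9 ⊕ 1)) ⊗ ((3 ⊗ 10) ⊕ (4 ⊕ 2))) gives -2.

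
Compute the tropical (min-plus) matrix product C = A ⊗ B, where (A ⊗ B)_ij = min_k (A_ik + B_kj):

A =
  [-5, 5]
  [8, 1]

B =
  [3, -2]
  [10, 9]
A ⊗ B =
  [-2, -7]
  [11, 6]

Apply the min-plus product entry-by-entry:
  C[0][0] = min over k of (A[0][0] + B[0][0] = -5 + 3 = -2, A[0][1] + B[1][0] = 5 + 10 = 15) = -2 (attained at k = 0)
  C[0][1] = min over k of (A[0][0] + B[0][1] = -5 + -2 = -7, A[0][1] + B[1][1] = 5 + 9 = 14) = -7 (attained at k = 0)
  C[1][0] = min over k of (A[1][0] + B[0][0] = 8 + 3 = 11, A[1][1] + B[1][0] = 1 + 10 = 11) = 11 (attained at k = 0)
  C[1][1] = min over k of (A[1][0] + B[0][1] = 8 + -2 = 6, A[1][1] + B[1][1] = 1 + 9 = 10) = 6 (attained at k = 0)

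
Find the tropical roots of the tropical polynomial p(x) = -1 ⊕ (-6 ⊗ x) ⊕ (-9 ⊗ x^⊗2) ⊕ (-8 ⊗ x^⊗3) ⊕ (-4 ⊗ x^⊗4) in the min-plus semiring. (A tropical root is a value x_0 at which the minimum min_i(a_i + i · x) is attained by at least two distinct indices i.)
Roots: {-4, -1, 3, 5}

Each tropical root is a break point of the lower envelope of the lines y = a_i + i · x (there are 5 lines, with slopes 0, 1, ..., 4). Only the lines that attain the minimum somewhere contribute to roots; other lines are dominated. Here the surviving (envelope) indices are i = 4, i = 3, i = 2, i = 1, i = 0.
Intersections between consecutive envelope lines give the roots: for adjacent envelope indices i < j the intersection is x = (a_i − a_j) / (j − i). Reading off the sorted break points: {-4, -1, 3, 5}.
Verification: at each break x_0, at least two indices attain the minimum of min_i(a_i + i · x_0).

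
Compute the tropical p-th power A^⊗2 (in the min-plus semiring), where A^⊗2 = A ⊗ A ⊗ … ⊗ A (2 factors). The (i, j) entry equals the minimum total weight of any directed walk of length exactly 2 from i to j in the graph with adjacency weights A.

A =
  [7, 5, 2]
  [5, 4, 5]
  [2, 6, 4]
A^⊗2 =
  [4, 8, 6]
  [7, 8, 7]
  [6, 7, 4]

Each entry (A^⊗2)_ij equals the minimum over all length-2 walks i = v_0 → v_1 → … → v_2 = j of Σ_t A[v_t][v_{t+1}]. For example, for (i, j) = (0, 2) we minimise over 3 possible intermediate vertex sequences; the minimum is 6, attained along the walk 0 → 2 → 2.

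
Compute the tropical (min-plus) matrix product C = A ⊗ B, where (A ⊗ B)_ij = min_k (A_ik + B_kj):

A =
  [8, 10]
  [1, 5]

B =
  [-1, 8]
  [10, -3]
A ⊗ B =
  [7, 7]
  [0, 2]

Apply the min-plus product entry-by-entry:
  C[0][0] = min over k of (A[0][0] + B[0][0] = 8 + -1 = 7, A[0][1] + B[1][0] = 10 + 10 = 20) = 7 (attained at k = 0)
  C[0][1] = min over k of (A[0][0] + B[0][1] = 8 + 8 = 16, A[0][1] + B[1][1] = 10 + -3 = 7) = 7 (attained at k = 1)
  C[1][0] = min over k of (A[1][0] + B[0][0] = 1 + -1 = 0, A[1][1] + B[1][0] = 5 + 10 = 15) = 0 (attained at k = 0)
  C[1][1] = min over k of (A[1][0] + B[0][1] = 1 + 8 = 9, A[1][1] + B[1][1] = 5 + -3 = 2) = 2 (attained at k = 1)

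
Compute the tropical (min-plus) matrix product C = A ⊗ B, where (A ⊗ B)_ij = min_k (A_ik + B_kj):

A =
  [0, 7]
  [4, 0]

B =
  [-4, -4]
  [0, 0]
A ⊗ B =
  [-4, -4]
  [0, 0]

Apply the min-plus product entry-by-entry:
  C[0][0] = min over k of (A[0][0] + B[0][0] = 0 + -4 = -4, A[0][1] + B[1][0] = 7 + 0 = 7) = -4 (attained at k = 0)
  C[0][1] = min over k of (A[0][0] + B[0][1] = 0 + -4 = -4, A[0][1] + B[1][1] = 7 + 0 = 7) = -4 (attained at k = 0)
  C[1][0] = min over k of (A[1][0] + B[0][0] = 4 + -4 = 0, A[1][1] + B[1][0] = 0 + 0 = 0) = 0 (attained at k = 0)
  C[1][1] = min over k of (A[1][0] + B[0][1] = 4 + -4 = 0, A[1][1] + B[1][1] = 0 + 0 = 0) = 0 (attained at k = 0)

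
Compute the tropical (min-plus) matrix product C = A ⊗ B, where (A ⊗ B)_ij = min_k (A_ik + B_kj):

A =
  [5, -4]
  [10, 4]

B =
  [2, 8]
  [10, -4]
A ⊗ B =
  [6, -8]
  [12, 0]

Apply the min-plus product entry-by-entry:
  C[0][0] = min over k of (A[0][0] + B[0][0] = 5 + 2 = 7, A[0][1] + B[1][0] = -4 + 10 = 6) = 6 (attained at k = 1)
  C[0][1] = min over k of (A[0][0] + B[0][1] = 5 + 8 = 13, A[0][1] + B[1][1] = -4 + -4 = -8) = -8 (attained at k = 1)
  C[1][0] = min over k of (A[1][0] + B[0][0] = 10 + 2 = 12, A[1][1] + B[1][0] = 4 + 10 = 14) = 12 (attained at k = 0)
  C[1][1] = min over k of (A[1][0] + B[0][1] = 10 + 8 = 18, A[1][1] + B[1][1] = 4 + -4 = 0) = 0 (attained at k = 1)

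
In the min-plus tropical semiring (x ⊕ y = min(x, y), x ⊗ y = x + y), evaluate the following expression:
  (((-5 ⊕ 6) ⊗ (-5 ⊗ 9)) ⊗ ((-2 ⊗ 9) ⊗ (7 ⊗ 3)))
(((-5 ⊕ 6) ⊗ (-5 ⊗ 9)) ⊗ ((-2 ⊗ 9) ⊗ (7 ⊗ 3))) = 16

Expand innermost to outermost. Recall ⊕ takes the minimum of its arguments and ⊗ takes their sum. Working out the expression (((-5 ⊕ 6) ⊗ (-5 ⊗ 9)) ⊗ ((-2 ⊗ 9) ⊗ (7 ⊗ 3))) gives 16.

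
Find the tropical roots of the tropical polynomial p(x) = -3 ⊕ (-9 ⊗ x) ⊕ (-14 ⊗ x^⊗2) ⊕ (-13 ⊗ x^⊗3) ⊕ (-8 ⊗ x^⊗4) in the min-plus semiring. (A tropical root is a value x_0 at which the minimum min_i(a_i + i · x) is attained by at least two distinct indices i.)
Roots: {-5, -1, 5, 6}

Each tropical root is a break point of the lower envelope of the lines y = a_i + i · x (there are 5 lines, with slopes 0, 1, ..., 4). Only the lines that attain the minimum somewhere contribute to roots; other lines are dominated. Here the surviving (envelope) indices are i = 4, i = 3, i = 2, i = 1, i = 0.
Intersections between consecutive envelope lines give the roots: for adjacent envelope indices i < j the intersection is x = (a_i − a_j) / (j − i). Reading off the sorted break points: {-5, -1, 5, 6}.
Verification: at each break x_0, at least two indices attain the minimum of min_i(a_i + i · x_0).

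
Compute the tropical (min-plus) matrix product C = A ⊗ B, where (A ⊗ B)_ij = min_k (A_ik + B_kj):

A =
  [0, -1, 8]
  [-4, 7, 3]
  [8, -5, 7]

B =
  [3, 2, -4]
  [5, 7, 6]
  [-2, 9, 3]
A ⊗ B =
  [3, 2, -4]
  [-1, -2, -8]
  [0, 2, 1]

Apply the min-plus product entry-by-entry:
  C[0][0] = min over k of (A[0][0] + B[0][0] = 0 + 3 = 3, A[0][1] + B[1][0] = -1 + 5 = 4, A[0][2] + B[2][0] = 8 + -2 = 6) = 3 (attained at k = 0)
  C[0][1] = min over k of (A[0][0] + B[0][1] = 0 + 2 = 2, A[0][1] + B[1][1] = -1 + 7 = 6, A[0][2] + B[2][1] = 8 + 9 = 17) = 2 (attained at k = 0)
  C[0][2] = min over k of (A[0][0] + B[0][2] = 0 + -4 = -4, A[0][1] + B[1][2] = -1 + 6 = 5, A[0][2] + B[2][2] = 8 + 3 = 11) = -4 (attained at k = 0)
  C[1][0] = min over k of (A[1][0] + B[0][0] = -4 + 3 = -1, A[1][1] + B[1][0] = 7 + 5 = 12, A[1][2] + B[2][0] = 3 + -2 = 1) = -1 (attained at k = 0)
  C[1][1] = min over k of (A[1][0] + B[0][1] = -4 + 2 = -2, A[1][1] + B[1][1] = 7 + 7 = 14, A[1][2] + B[2][1] = 3 + 9 = 12) = -2 (attained at k = 0)
  C[1][2] = min over k of (A[1][0] + B[0][2] = -4 + -4 = -8, A[1][1] + B[1][2] = 7 + 6 = 13, A[1][2] + B[2][2] = 3 + 3 = 6) = -8 (attained at k = 0)
  C[2][0] = min over k of (A[2][0] + B[0][0] = 8 + 3 = 11, A[2][1] + B[1][0] = -5 + 5 = 0, A[2][2] + B[2][0] = 7 + -2 = 5) = 0 (attained at k = 1)
  C[2][1] = min over k of (A[2][0] + B[0][1] = 8 + 2 = 10, A[2][1] + B[1][1] = -5 + 7 = 2, A[2][2] + B[2][1] = 7 + 9 = 16) = 2 (attained at k = 1)
  C[2][2] = min over k of (A[2][0] + B[0][2] = 8 + -4 = 4, A[2][1] + B[1][2] = -5 + 6 = 1, A[2][2] + B[2][2] = 7 + 3 = 10) = 1 (attained at k = 1)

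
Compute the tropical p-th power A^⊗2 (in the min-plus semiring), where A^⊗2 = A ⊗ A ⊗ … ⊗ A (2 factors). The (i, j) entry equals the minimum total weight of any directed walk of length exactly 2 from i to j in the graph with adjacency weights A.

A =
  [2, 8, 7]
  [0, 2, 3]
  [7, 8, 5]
A^⊗2 =
  [4, 10, 9]
  [2, 4, 5]
  [8, 10, 10]

Each entry (A^⊗2)_ij equals the minimum over all length-2 walks i = v_0 → v_1 → … → v_2 = j of Σ_t A[v_t][v_{t+1}]. For example, for (i, j) = (0, 2) we minimise over 3 possible intermediate vertex sequences; the minimum is 9, attained along the walk 0 → 0 → 2.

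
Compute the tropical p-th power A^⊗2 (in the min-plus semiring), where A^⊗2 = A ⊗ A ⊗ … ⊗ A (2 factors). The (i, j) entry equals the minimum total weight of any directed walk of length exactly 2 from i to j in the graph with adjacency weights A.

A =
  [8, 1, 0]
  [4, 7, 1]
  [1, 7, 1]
A^⊗2 =
  [1, 7, 1]
  [2, 5, 2]
  [2, 2, 1]

Each entry (A^⊗2)_ij equals the minimum over all length-2 walks i = v_0 → v_1 → … → v_2 = j of Σ_t A[v_t][v_{t+1}]. For example, for (i, j) = (0, 2) we minimise over 3 possible intermediate vertex sequences; the minimum is 1, attained along the walk 0 → 2 → 2.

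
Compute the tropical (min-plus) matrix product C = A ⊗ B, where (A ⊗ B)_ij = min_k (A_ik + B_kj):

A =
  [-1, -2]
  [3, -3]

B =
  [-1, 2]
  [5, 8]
A ⊗ B =
  [-2, 1]
  [2, 5]

Apply the min-plus product entry-by-entry:
  C[0][0] = min over k of (A[0][0] + B[0][0] = -1 + -1 = -2, A[0][1] + B[1][0] = -2 + 5 = 3) = -2 (attained at k = 0)
  C[0][1] = min over k of (A[0][0] + B[0][1] = -1 + 2 = 1, A[0][1] + B[1][1] = -2 + 8 = 6) = 1 (attained at k = 0)
  C[1][0] = min over k of (A[1][0] + B[0][0] = 3 + -1 = 2, A[1][1] + B[1][0] = -3 + 5 = 2) = 2 (attained at k = 0)
  C[1][1] = min over k of (A[1][0] + B[0][1] = 3 + 2 = 5, A[1][1] + B[1][1] = -3 + 8 = 5) = 5 (attained at k = 0)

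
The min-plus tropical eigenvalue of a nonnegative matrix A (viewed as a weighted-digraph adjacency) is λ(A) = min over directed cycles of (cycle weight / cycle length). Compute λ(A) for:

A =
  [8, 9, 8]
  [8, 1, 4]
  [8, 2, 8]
λ(A) = 1

Enumerate directed cycles and compute their means (weight / length). Sample:
  cycle 0 → 0: weight = 8, length = 1, mean = 8/1 ≈ 8.000
  cycle 1 → 1: weight = 1, length = 1, mean = 1/1 ≈ 1.000
  cycle 2 → 2: weight = 8, length = 1, mean = 8/1 ≈ 8.000
  cycle 0 → 1 → 0: weight = 17, length = 2, mean = 17/2 ≈ 8.500
  cycle 0 → 2 → 0: weight = 16, length = 2, mean = 16/2 ≈ 8.000
  cycle 1 → 0 → 1: weight = 17, length = 2, mean = 17/2 ≈ 8.500
Minimum mean = 1.000, attained e.g. along the cycle 1 → 1 with weight 1 and length 1. So λ(A) = 1/1 = 1.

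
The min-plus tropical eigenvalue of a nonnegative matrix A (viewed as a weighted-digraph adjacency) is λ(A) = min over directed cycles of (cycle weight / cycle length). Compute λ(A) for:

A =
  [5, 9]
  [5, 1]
λ(A) = 1

Enumerate directed cycles and compute their means (weight / length). Sample:
  cycle 0 → 0: weight = 5, length = 1, mean = 5/1 ≈ 5.000
  cycle 1 → 1: weight = 1, length = 1, mean = 1/1 ≈ 1.000
  cycle 0 → 1 → 0: weight = 14, length = 2, mean = 14/2 ≈ 7.000
  cycle 1 → 0 → 1: weight = 14, length = 2, mean = 14/2 ≈ 7.000
Minimum mean = 1.000, attained e.g. along the cycle 1 → 1 with weight 1 and length 1. So λ(A) = 1/1 = 1.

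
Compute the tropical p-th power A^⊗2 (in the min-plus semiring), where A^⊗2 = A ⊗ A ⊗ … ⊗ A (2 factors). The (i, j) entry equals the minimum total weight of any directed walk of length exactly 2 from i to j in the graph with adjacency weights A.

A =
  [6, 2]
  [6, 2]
A^⊗2 =
  [8, 4]
  [8, 4]

Each entry (A^⊗2)_ij equals the minimum over all length-2 walks i = v_0 → v_1 → … → v_2 = j of Σ_t A[v_t][v_{t+1}]. For example, for (i, j) = (0, 1) we minimise over 2 possible intermediate vertex sequences; the minimum is 4, attained along the walk 0 → 1 → 1.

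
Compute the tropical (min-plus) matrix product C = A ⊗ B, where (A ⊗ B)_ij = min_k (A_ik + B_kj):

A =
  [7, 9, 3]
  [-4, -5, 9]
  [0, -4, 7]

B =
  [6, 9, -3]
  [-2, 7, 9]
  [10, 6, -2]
A ⊗ B =
  [7, 9, 1]
  [-7, 2, -7]
  [-6, 3, -3]

Apply the min-plus product entry-by-entry:
  C[0][0] = min over k of (A[0][0] + B[0][0] = 7 + 6 = 13, A[0][1] + B[1][0] = 9 + -2 = 7, A[0][2] + B[2][0] = 3 + 10 = 13) = 7 (attained at k = 1)
  C[0][1] = min over k of (A[0][0] + B[0][1] = 7 + 9 = 16, A[0][1] + B[1][1] = 9 + 7 = 16, A[0][2] + B[2][1] = 3 + 6 = 9) = 9 (attained at k = 2)
  C[0][2] = min over k of (A[0][0] + B[0][2] = 7 + -3 = 4, A[0][1] + B[1][2] = 9 + 9 = 18, A[0][2] + B[2][2] = 3 + -2 = 1) = 1 (attained at k = 2)
  C[1][0] = min over k of (A[1][0] + B[0][0] = -4 + 6 = 2, A[1][1] + B[1][0] = -5 + -2 = -7, A[1][2] + B[2][0] = 9 + 10 = 19) = -7 (attained at k = 1)
  C[1][1] = min over k of (A[1][0] + B[0][1] = -4 + 9 = 5, A[1][1] + B[1][1] = -5 + 7 = 2, A[1][2] + B[2][1] = 9 + 6 = 15) = 2 (attained at k = 1)
  C[1][2] = min over k of (A[1][0] + B[0][2] = -4 + -3 = -7, A[1][1] + B[1][2] = -5 + 9 = 4, A[1][2] + B[2][2] = 9 + -2 = 7) = -7 (attained at k = 0)
  C[2][0] = min over k of (A[2][0] + B[0][0] = 0 + 6 = 6, A[2][1] + B[1][0] = -4 + -2 = -6, A[2][2] + B[2][0] = 7 + 10 = 17) = -6 (attained at k = 1)
  C[2][1] = min over k of (A[2][0] + B[0][1] = 0 + 9 = 9, A[2][1] + B[1][1] = -4 + 7 = 3, A[2][2] + B[2][1] = 7 + 6 = 13) = 3 (attained at k = 1)
  C[2][2] = min over k of (A[2][0] + B[0][2] = 0 + -3 = -3, A[2][1] + B[1][2] = -4 + 9 = 5, A[2][2] + B[2][2] = 7 + -2 = 5) = -3 (attained at k = 0)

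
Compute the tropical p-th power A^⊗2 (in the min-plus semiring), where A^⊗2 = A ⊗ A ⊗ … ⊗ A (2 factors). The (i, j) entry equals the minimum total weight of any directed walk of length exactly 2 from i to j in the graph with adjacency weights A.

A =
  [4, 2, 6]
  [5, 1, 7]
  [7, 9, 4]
A^⊗2 =
  [7, 3, 9]
  [6, 2, 8]
  [11, 9, 8]

Each entry (A^⊗2)_ij equals the minimum over all length-2 walks i = v_0 → v_1 → … → v_2 = j of Σ_t A[v_t][v_{t+1}]. For example, for (i, j) = (0, 2) we minimise over 3 possible intermediate vertex sequences; the minimum is 9, attained along the walk 0 → 1 → 2.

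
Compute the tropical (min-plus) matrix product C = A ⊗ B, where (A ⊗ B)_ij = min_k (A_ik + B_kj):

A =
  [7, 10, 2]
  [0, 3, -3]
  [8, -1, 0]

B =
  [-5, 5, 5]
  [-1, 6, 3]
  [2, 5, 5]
A ⊗ B =
  [2, 7, 7]
  [-5, 2, 2]
  [-2, 5, 2]

Apply the min-plus product entry-by-entry:
  C[0][0] = min over k of (A[0][0] + B[0][0] = 7 + -5 = 2, A[0][1] + B[1][0] = 10 + -1 = 9, A[0][2] + B[2][0] = 2 + 2 = 4) = 2 (attained at k = 0)
  C[0][1] = min over k of (A[0][0] + B[0][1] = 7 + 5 = 12, A[0][1] + B[1][1] = 10 + 6 = 16, A[0][2] + B[2][1] = 2 + 5 = 7) = 7 (attained at k = 2)
  C[0][2] = min over k of (A[0][0] + B[0][2] = 7 + 5 = 12, A[0][1] + B[1][2] = 10 + 3 = 13, A[0][2] + B[2][2] = 2 + 5 = 7) = 7 (attained at k = 2)
  C[1][0] = min over k of (A[1][0] + B[0][0] = 0 + -5 = -5, A[1][1] + B[1][0] = 3 + -1 = 2, A[1][2] + B[2][0] = -3 + 2 = -1) = -5 (attained at k = 0)
  C[1][1] = min over k of (A[1][0] + B[0][1] = 0 + 5 = 5, A[1][1] + B[1][1] = 3 + 6 = 9, A[1][2] + B[2][1] = -3 + 5 = 2) = 2 (attained at k = 2)
  C[1][2] = min over k of (A[1][0] + B[0][2] = 0 + 5 = 5, A[1][1] + B[1][2] = 3 + 3 = 6, A[1][2] + B[2][2] = -3 + 5 = 2) = 2 (attained at k = 2)
  C[2][0] = min over k of (A[2][0] + B[0][0] = 8 + -5 = 3, A[2][1] + B[1][0] = -1 + -1 = -2, A[2][2] + B[2][0] = 0 + 2 = 2) = -2 (attained at k = 1)
  C[2][1] = min over k of (A[2][0] + B[0][1] = 8 + 5 = 13, A[2][1] + B[1][1] = -1 + 6 = 5, A[2][2] + B[2][1] = 0 + 5 = 5) = 5 (attained at k = 1)
  C[2][2] = min over k of (A[2][0] + B[0][2] = 8 + 5 = 13, A[2][1] + B[1][2] = -1 + 3 = 2, A[2][2] + B[2][2] = 0 + 5 = 5) = 2 (attained at k = 1)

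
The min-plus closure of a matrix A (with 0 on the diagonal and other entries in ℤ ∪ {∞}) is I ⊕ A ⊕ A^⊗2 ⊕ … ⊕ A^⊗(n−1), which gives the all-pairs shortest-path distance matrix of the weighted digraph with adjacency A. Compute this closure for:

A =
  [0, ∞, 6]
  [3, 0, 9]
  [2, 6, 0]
Closure =
  [0, 12, 6]
  [3, 0, 9]
  [2, 6, 0]

This is the Floyd-Warshall all-pairs shortest-path computation. For each intermediate vertex k = 0, 1, …, 2, update dist[i][j] ← min(dist[i][j], dist[i][k] + dist[k][j]). The final matrix gives, for each (i, j), the minimum total weight of any directed path from i to j (possibly empty when i = j).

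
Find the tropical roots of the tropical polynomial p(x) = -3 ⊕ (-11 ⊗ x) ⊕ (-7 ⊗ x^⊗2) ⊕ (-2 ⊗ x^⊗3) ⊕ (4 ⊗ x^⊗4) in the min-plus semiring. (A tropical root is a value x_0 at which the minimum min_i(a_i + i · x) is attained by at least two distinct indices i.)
Roots: {-6, -5, -4, 8}

Each tropical root is a break point of the lower envelope of the lines y = a_i + i · x (there are 5 lines, with slopes 0, 1, ..., 4). Only the lines that attain the minimum somewhere contribute to roots; other lines are dominated. Here the surviving (envelope) indices are i = 4, i = 3, i = 2, i = 1, i = 0.
Intersections between consecutive envelope lines give the roots: for adjacent envelope indices i < j the intersection is x = (a_i − a_j) / (j − i). Reading off the sorted break points: {-6, -5, -4, 8}.
Verification: at each break x_0, at least two indices attain the minimum of min_i(a_i + i · x_0).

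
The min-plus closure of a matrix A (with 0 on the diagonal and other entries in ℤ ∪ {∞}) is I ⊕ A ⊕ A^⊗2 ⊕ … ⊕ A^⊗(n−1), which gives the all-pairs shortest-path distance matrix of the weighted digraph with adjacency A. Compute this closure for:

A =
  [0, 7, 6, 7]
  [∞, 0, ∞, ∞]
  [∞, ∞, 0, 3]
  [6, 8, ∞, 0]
Closure =
  [0, 7, 6, 7]
  [∞, 0, ∞, ∞]
  [9, 11, 0, 3]
  [6, 8, 12, 0]

This is the Floyd-Warshall all-pairs shortest-path computation. For each intermediate vertex k = 0, 1, …, 3, update dist[i][j] ← min(dist[i][j], dist[i][k] + dist[k][j]). The final matrix gives, for each (i, j), the minimum total weight of any directed path from i to j (possibly empty when i = j).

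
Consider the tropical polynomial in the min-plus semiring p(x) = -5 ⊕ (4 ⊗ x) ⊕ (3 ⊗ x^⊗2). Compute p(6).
p(6) = -5

A tropical monomial a ⊗ x^⊗i evaluates to a + i · x. Evaluating each term at x = 6:
  Term 0 contributes -5 + 0 · 6 = -5
  Term 1 contributes 4 + 1 · 6 = 10
  Term 2 contributes 3 + 2 · 6 = 15
p(6) = ⊕ of these = min[-5, 10, 15] = -5.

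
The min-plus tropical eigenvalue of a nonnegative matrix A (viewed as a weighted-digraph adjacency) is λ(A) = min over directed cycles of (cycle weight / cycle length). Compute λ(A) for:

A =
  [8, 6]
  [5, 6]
λ(A) = 11/2

Enumerate directed cycles and compute their means (weight / length). Sample:
  cycle 0 → 0: weight = 8, length = 1, mean = 8/1 ≈ 8.000
  cycle 1 → 1: weight = 6, length = 1, mean = 6/1 ≈ 6.000
  cycle 0 → 1 → 0: weight = 11, length = 2, mean = 11/2 ≈ 5.500
  cycle 1 → 0 → 1: weight = 11, length = 2, mean = 11/2 ≈ 5.500
Minimum mean = 5.500, attained e.g. along the cycle 0 → 1 → 0 with weight 11 and length 2. So λ(A) = 11/2 = 11/2.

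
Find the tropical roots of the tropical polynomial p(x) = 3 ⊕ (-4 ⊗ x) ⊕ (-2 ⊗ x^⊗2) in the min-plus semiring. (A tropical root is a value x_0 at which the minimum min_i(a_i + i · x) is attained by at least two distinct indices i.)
Roots: {-2, 7}

Each tropical root is a break point of the lower envelope of the lines y = a_i + i · x (there are 3 lines, with slopes 0, 1, ..., 2). Only the lines that attain the minimum somewhere contribute to roots; other lines are dominated. Here the surviving (envelope) indices are i = 2, i = 1, i = 0.
Intersections between consecutive envelope lines give the roots: for adjacent envelope indices i < j the intersection is x = (a_i − a_j) / (j − i). Reading off the sorted break points: {-2, 7}.
Verification: at each break x_0, at least two indices attain the minimum of min_i(a_i + i · x_0).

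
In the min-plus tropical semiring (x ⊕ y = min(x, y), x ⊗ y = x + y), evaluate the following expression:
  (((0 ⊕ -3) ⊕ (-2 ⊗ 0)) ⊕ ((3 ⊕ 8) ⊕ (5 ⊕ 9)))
(((0 ⊕ -3) ⊕ (-2 ⊗ 0)) ⊕ ((3 ⊕ 8) ⊕ (5 ⊕ 9))) = -3

Expand innermost to outermost. Recall ⊕ takes the minimum of its arguments and ⊗ takes their sum. Working out the expression (((0 ⊕ -3) ⊕ (-2 ⊗ 0)) ⊕ ((3 ⊕ 8) ⊕ (5 ⊕ 9))) gives -3.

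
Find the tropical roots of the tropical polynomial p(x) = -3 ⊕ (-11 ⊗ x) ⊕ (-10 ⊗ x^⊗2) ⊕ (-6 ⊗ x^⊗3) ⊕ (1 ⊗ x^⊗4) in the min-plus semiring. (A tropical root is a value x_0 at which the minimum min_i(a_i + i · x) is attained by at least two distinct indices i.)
Roots: {-7, -4, -1, 8}

Each tropical root is a break point of the lower envelope of the lines y = a_i + i · x (there are 5 lines, with slopes 0, 1, ..., 4). Only the lines that attain the minimum somewhere contribute to roots; other lines are dominated. Here the surviving (envelope) indices are i = 4, i = 3, i = 2, i = 1, i = 0.
Intersections between consecutive envelope lines give the roots: for adjacent envelope indices i < j the intersection is x = (a_i − a_j) / (j − i). Reading off the sorted break points: {-7, -4, -1, 8}.
Verification: at each break x_0, at least two indices attain the minimum of min_i(a_i + i · x_0).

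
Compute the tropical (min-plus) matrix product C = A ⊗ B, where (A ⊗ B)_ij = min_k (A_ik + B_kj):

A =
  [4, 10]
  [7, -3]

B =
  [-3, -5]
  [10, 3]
A ⊗ B =
  [1, -1]
  [4, 0]

Apply the min-plus product entry-by-entry:
  C[0][0] = min over k of (A[0][0] + B[0][0] = 4 + -3 = 1, A[0][1] + B[1][0] = 10 + 10 = 20) = 1 (attained at k = 0)
  C[0][1] = min over k of (A[0][0] + B[0][1] = 4 + -5 = -1, A[0][1] + B[1][1] = 10 + 3 = 13) = -1 (attained at k = 0)
  C[1][0] = min over k of (A[1][0] + B[0][0] = 7 + -3 = 4, A[1][1] + B[1][0] = -3 + 10 = 7) = 4 (attained at k = 0)
  C[1][1] = min over k of (A[1][0] + B[0][1] = 7 + -5 = 2, A[1][1] + B[1][1] = -3 + 3 = 0) = 0 (attained at k = 1)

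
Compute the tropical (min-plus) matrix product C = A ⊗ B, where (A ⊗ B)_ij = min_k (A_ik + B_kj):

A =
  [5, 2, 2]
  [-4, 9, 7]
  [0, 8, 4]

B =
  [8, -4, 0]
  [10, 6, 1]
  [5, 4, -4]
A ⊗ B =
  [7, 1, -2]
  [4, -8, -4]
  [8, -4, 0]

Apply the min-plus product entry-by-entry:
  C[0][0] = min over k of (A[0][0] + B[0][0] = 5 + 8 = 13, A[0][1] + B[1][0] = 2 + 10 = 12, A[0][2] + B[2][0] = 2 + 5 = 7) = 7 (attained at k = 2)
  C[0][1] = min over k of (A[0][0] + B[0][1] = 5 + -4 = 1, A[0][1] + B[1][1] = 2 + 6 = 8, A[0][2] + B[2][1] = 2 + 4 = 6) = 1 (attained at k = 0)
  C[0][2] = min over k of (A[0][0] + B[0][2] = 5 + 0 = 5, A[0][1] + B[1][2] = 2 + 1 = 3, A[0][2] + B[2][2] = 2 + -4 = -2) = -2 (attained at k = 2)
  C[1][0] = min over k of (A[1][0] + B[0][0] = -4 + 8 = 4, A[1][1] + B[1][0] = 9 + 10 = 19, A[1][2] + B[2][0] = 7 + 5 = 12) = 4 (attained at k = 0)
  C[1][1] = min over k of (A[1][0] + B[0][1] = -4 + -4 = -8, A[1][1] + B[1][1] = 9 + 6 = 15, A[1][2] + B[2][1] = 7 + 4 = 11) = -8 (attained at k = 0)
  C[1][2] = min over k of (A[1][0] + B[0][2] = -4 + 0 = -4, A[1][1] + B[1][2] = 9 + 1 = 10, A[1][2] + B[2][2] = 7 + -4 = 3) = -4 (attained at k = 0)
  C[2][0] = min over k of (A[2][0] + B[0][0] = 0 + 8 = 8, A[2][1] + B[1][0] = 8 + 10 = 18, A[2][2] + B[2][0] = 4 + 5 = 9) = 8 (attained at k = 0)
  C[2][1] = min over k of (A[2][0] + B[0][1] = 0 + -4 = -4, A[2][1] + B[1][1] = 8 + 6 = 14, A[2][2] + B[2][1] = 4 + 4 = 8) = -4 (attained at k = 0)
  C[2][2] = min over k of (A[2][0] + B[0][2] = 0 + 0 = 0, A[2][1] + B[1][2] = 8 + 1 = 9, A[2][2] + B[2][2] = 4 + -4 = 0) = 0 (attained at k = 0)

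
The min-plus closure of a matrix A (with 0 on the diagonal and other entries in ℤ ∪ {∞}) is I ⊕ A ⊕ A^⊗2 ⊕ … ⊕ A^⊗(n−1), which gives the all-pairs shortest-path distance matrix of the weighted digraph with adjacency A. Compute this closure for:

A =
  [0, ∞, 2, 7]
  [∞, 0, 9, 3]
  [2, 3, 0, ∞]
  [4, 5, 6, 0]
Closure =
  [0, 5, 2, 7]
  [7, 0, 9, 3]
  [2, 3, 0, 6]
  [4, 5, 6, 0]

This is the Floyd-Warshall all-pairs shortest-path computation. For each intermediate vertex k = 0, 1, …, 3, update dist[i][j] ← min(dist[i][j], dist[i][k] + dist[k][j]). The final matrix gives, for each (i, j), the minimum total weight of any directed path from i to j (possibly empty when i = j).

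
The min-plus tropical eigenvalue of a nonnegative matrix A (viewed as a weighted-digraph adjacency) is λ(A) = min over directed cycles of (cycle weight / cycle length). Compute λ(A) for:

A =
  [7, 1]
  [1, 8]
λ(A) = 1

Enumerate directed cycles and compute their means (weight / length). Sample:
  cycle 0 → 0: weight = 7, length = 1, mean = 7/1 ≈ 7.000
  cycle 1 → 1: weight = 8, length = 1, mean = 8/1 ≈ 8.000
  cycle 0 → 1 → 0: weight = 2, length = 2, mean = 2/2 ≈ 1.000
  cycle 1 → 0 → 1: weight = 2, length = 2, mean = 2/2 ≈ 1.000
Minimum mean = 1.000, attained e.g. along the cycle 0 → 1 → 0 with weight 2 and length 2. So λ(A) = 2/2 = 1.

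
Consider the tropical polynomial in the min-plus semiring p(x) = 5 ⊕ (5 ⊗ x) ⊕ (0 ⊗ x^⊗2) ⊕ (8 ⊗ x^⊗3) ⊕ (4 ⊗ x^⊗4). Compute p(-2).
p(-2) = -4

A tropical monomial a ⊗ x^⊗i evaluates to a + i · x. Evaluating each term at x = -2:
  Term 0 contributes 5 + 0 · -2 = 5
  Term 1 contributes 5 + 1 · -2 = 3
  Term 2 contributes 0 + 2 · -2 = -4
  Term 3 contributes 8 + 3 · -2 = 2
  Term 4 contributes 4 + 4 · -2 = -4
p(-2) = ⊕ of these = min[5, 3, -4, 2, -4] = -4.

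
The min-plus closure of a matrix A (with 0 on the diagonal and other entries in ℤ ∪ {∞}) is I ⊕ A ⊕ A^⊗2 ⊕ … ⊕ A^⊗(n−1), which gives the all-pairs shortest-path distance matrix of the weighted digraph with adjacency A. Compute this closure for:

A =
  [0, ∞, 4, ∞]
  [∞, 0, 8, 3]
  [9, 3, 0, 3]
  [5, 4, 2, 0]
Closure =
  [0, 7, 4, 7]
  [8, 0, 5, 3]
  [8, 3, 0, 3]
  [5, 4, 2, 0]

This is the Floyd-Warshall all-pairs shortest-path computation. For each intermediate vertex k = 0, 1, …, 3, update dist[i][j] ← min(dist[i][j], dist[i][k] + dist[k][j]). The final matrix gives, for each (i, j), the minimum total weight of any directed path from i to j (possibly empty when i = j).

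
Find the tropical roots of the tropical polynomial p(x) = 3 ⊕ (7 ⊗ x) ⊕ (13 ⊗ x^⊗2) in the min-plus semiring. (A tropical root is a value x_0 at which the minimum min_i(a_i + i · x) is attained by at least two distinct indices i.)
Roots: {-6, -4}

Each tropical root is a break point of the lower envelope of the lines y = a_i + i · x (there are 3 lines, with slopes 0, 1, ..., 2). Only the lines that attain the minimum somewhere contribute to roots; other lines are dominated. Here the surviving (envelope) indices are i = 2, i = 1, i = 0.
Intersections between consecutive envelope lines give the roots: for adjacent envelope indices i < j the intersection is x = (a_i − a_j) / (j − i). Reading off the sorted break points: {-6, -4}.
Verification: at each break x_0, at least two indices attain the minimum of min_i(a_i + i · x_0).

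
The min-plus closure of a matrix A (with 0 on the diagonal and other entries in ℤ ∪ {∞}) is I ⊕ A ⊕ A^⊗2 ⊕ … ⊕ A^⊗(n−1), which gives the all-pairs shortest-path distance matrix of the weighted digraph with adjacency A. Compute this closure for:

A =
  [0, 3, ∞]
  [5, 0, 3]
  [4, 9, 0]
Closure =
  [0, 3, 6]
  [5, 0, 3]
  [4, 7, 0]

This is the Floyd-Warshall all-pairs shortest-path computation. For each intermediate vertex k = 0, 1, …, 2, update dist[i][j] ← min(dist[i][j], dist[i][k] + dist[k][j]). The final matrix gives, for each (i, j), the minimum total weight of any directed path from i to j (possibly empty when i = j).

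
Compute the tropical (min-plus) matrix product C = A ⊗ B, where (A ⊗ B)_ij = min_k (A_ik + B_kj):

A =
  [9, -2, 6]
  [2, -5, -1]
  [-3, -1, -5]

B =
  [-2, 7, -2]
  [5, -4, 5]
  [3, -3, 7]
A ⊗ B =
  [3, -6, 3]
  [0, -9, 0]
  [-5, -8, -5]

Apply the min-plus product entry-by-entry:
  C[0][0] = min over k of (A[0][0] + B[0][0] = 9 + -2 = 7, A[0][1] + B[1][0] = -2 + 5 = 3, A[0][2] + B[2][0] = 6 + 3 = 9) = 3 (attained at k = 1)
  C[0][1] = min over k of (A[0][0] + B[0][1] = 9 + 7 = 16, A[0][1] + B[1][1] = -2 + -4 = -6, A[0][2] + B[2][1] = 6 + -3 = 3) = -6 (attained at k = 1)
  C[0][2] = min over k of (A[0][0] + B[0][2] = 9 + -2 = 7, A[0][1] + B[1][2] = -2 + 5 = 3, A[0][2] + B[2][2] = 6 + 7 = 13) = 3 (attained at k = 1)
  C[1][0] = min over k of (A[1][0] + B[0][0] = 2 + -2 = 0, A[1][1] + B[1][0] = -5 + 5 = 0, A[1][2] + B[2][0] = -1 + 3 = 2) = 0 (attained at k = 0)
  C[1][1] = min over k of (A[1][0] + B[0][1] = 2 + 7 = 9, A[1][1] + B[1][1] = -5 + -4 = -9, A[1][2] + B[2][1] = -1 + -3 = -4) = -9 (attained at k = 1)
  C[1][2] = min over k of (A[1][0] + B[0][2] = 2 + -2 = 0, A[1][1] + B[1][2] = -5 + 5 = 0, A[1][2] + B[2][2] = -1 + 7 = 6) = 0 (attained at k = 0)
  C[2][0] = min over k of (A[2][0] + B[0][0] = -3 + -2 = -5, A[2][1] + B[1][0] = -1 + 5 = 4, A[2][2] + B[2][0] = -5 + 3 = -2) = -5 (attained at k = 0)
  C[2][1] = min over k of (A[2][0] + B[0][1] = -3 + 7 = 4, A[2][1] + B[1][1] = -1 + -4 = -5, A[2][2] + B[2][1] = -5 + -3 = -8) = -8 (attained at k = 2)
  C[2][2] = min over k of (A[2][0] + B[0][2] = -3 + -2 = -5, A[2][1] + B[1][2] = -1 + 5 = 4, A[2][2] + B[2][2] = -5 + 7 = 2) = -5 (attained at k = 0)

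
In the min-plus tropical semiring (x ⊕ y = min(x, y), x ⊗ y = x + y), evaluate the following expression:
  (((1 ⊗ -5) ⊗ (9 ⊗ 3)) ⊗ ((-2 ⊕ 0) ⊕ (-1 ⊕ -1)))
(((1 ⊗ -5) ⊗ (9 ⊗ 3)) ⊗ ((-2 ⊕ 0) ⊕ (-1 ⊕ -1))) = 6

Expand innermost to outermost. Recall ⊕ takes the minimum of its arguments and ⊗ takes their sum. Working out the expression (((1 ⊗ -5) ⊗ (9 ⊗ 3)) ⊗ ((-2 ⊕ 0) ⊕ (-1 ⊕ -1))) gives 6.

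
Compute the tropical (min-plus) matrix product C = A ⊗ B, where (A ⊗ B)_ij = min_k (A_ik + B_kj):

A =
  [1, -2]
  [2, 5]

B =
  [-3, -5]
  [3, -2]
A ⊗ B =
  [-2, -4]
  [-1, -3]

Apply the min-plus product entry-by-entry:
  C[0][0] = min over k of (A[0][0] + B[0][0] = 1 + -3 = -2, A[0][1] + B[1][0] = -2 + 3 = 1) = -2 (attained at k = 0)
  C[0][1] = min over k of (A[0][0] + B[0][1] = 1 + -5 = -4, A[0][1] + B[1][1] = -2 + -2 = -4) = -4 (attained at k = 0)
  C[1][0] = min over k of (A[1][0] + B[0][0] = 2 + -3 = -1, A[1][1] + B[1][0] = 5 + 3 = 8) = -1 (attained at k = 0)
  C[1][1] = min over k of (A[1][0] + B[0][1] = 2 + -5 = -3, A[1][1] + B[1][1] = 5 + -2 = 3) = -3 (attained at k = 0)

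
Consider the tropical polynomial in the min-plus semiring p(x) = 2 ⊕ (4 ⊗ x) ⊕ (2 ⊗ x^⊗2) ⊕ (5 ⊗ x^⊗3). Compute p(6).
p(6) = 2

A tropical monomial a ⊗ x^⊗i evaluates to a + i · x. Evaluating each term at x = 6:
  Term 0 contributes 2 + 0 · 6 = 2
  Term 1 contributes 4 + 1 · 6 = 10
  Term 2 contributes 2 + 2 · 6 = 14
  Term 3 contributes 5 + 3 · 6 = 23
p(6) = ⊕ of these = min[2, 10, 14, 23] = 2.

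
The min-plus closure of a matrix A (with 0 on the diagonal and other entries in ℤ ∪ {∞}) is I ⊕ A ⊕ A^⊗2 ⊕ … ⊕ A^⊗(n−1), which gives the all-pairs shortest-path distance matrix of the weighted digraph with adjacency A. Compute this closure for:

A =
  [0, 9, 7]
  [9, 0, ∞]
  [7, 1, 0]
Closure =
  [0, 8, 7]
  [9, 0, 16]
  [7, 1, 0]

This is the Floyd-Warshall all-pairs shortest-path computation. For each intermediate vertex k = 0, 1, …, 2, update dist[i][j] ← min(dist[i][j], dist[i][k] + dist[k][j]). The final matrix gives, for each (i, j), the minimum total weight of any directed path from i to j (possibly empty when i = j).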